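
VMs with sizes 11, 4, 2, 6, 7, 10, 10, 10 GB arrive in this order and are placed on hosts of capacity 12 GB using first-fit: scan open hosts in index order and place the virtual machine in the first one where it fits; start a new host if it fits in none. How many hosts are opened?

  11 → host 1 (new)  [load 11/12]
  4 → host 2 (new)  [load 4/12]
  2 → host 2  [load 6/12]
  6 → host 2  [load 12/12]
  7 → host 3 (new)  [load 7/12]
  10 → host 4 (new)  [load 10/12]
  10 → host 5 (new)  [load 10/12]
  10 → host 6 (new)  [load 10/12]
6 hosts opened.

6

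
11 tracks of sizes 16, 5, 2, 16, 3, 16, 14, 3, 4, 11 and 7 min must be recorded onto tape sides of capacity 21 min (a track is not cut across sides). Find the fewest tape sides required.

5

Total = 16 + 16 + 16 + 14 + 11 + 7 + 5 + 4 + 3 + 3 + 2 = 97 min.
Lower bound: ⌈97/21⌉ = 5 tape sides.
A packing using 5 tape sides:
  side 1: 16 + 5 = 21
  side 2: 16 + 4 = 20
  side 3: 16 + 3 + 2 = 21
  side 4: 14 + 7 = 21
  side 5: 11 + 3 = 14
This matches the lower bound, so 5 is optimal.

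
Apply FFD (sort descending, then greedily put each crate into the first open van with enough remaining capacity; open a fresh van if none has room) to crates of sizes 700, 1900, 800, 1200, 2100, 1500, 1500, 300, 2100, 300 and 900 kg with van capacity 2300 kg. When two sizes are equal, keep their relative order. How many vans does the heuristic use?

Sorted descending: 2100, 2100, 1900, 1500, 1500, 1200, 900, 800, 700, 300, 300.
  2100 → van 1 (new)  [load 2100/2300]
  2100 → van 2 (new)  [load 2100/2300]
  1900 → van 3 (new)  [load 1900/2300]
  1500 → van 4 (new)  [load 1500/2300]
  1500 → van 5 (new)  [load 1500/2300]
  1200 → van 6 (new)  [load 1200/2300]
  900 → van 6  [load 2100/2300]
  800 → van 4  [load 2300/2300]
  700 → van 5  [load 2200/2300]
  300 → van 3  [load 2200/2300]
  300 → van 7 (new)  [load 300/2300]
7 vans opened.

7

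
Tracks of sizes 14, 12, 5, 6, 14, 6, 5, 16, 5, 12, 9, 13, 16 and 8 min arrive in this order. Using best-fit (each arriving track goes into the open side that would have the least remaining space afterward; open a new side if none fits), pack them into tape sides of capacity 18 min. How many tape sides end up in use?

9

  14 → side 1 (new)  [load 14/18]
  12 → side 2 (new)  [load 12/18]
  5 → side 2  [load 17/18]
  6 → side 3 (new)  [load 6/18]
  14 → side 4 (new)  [load 14/18]
  6 → side 3  [load 12/18]
  5 → side 3  [load 17/18]
  16 → side 5 (new)  [load 16/18]
  5 → side 6 (new)  [load 5/18]
  12 → side 6  [load 17/18]
  9 → side 7 (new)  [load 9/18]
  13 → side 8 (new)  [load 13/18]
  16 → side 9 (new)  [load 16/18]
  8 → side 7  [load 17/18]
9 tape sides opened.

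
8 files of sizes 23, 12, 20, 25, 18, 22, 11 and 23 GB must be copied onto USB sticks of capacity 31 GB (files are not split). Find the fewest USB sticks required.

6

Total = 25 + 23 + 23 + 22 + 20 + 18 + 12 + 11 = 154 GB.
Lower bound: ⌈154/31⌉ = 5 USB sticks.
Also, 6 files each exceed 31/2 GB, and no two of those can share a USB stick, so at least 6 USB sticks are needed.
A packing using 6 USB sticks:
  USB stick 1: 25 = 25
  USB stick 2: 23 = 23
  USB stick 3: 23 = 23
  USB stick 4: 22 = 22
  USB stick 5: 20 + 11 = 31
  USB stick 6: 18 + 12 = 30
This matches the lower bound, so 6 is optimal.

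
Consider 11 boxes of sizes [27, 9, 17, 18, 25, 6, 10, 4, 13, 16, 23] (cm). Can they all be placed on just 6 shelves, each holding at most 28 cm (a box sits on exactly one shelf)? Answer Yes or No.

Total = 168 cm; ⌈168/28⌉ = 6.
The bound of 6 does not rule out 6, but exhaustive search shows no assignment into 6 shelves of capacity 28 cm exists — the minimum is 7.

No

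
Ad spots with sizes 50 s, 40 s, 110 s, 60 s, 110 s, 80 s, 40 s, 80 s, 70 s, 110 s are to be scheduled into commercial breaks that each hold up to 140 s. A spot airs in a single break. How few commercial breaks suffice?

Total = 110 + 110 + 110 + 80 + 80 + 70 + 60 + 50 + 40 + 40 = 750 s.
Lower bound: ⌈750/140⌉ = 6 commercial breaks.
A packing using 7 commercial breaks:
  break 1: 110 = 110
  break 2: 110 = 110
  break 3: 110 = 110
  break 4: 80 + 60 = 140
  break 5: 80 + 50 = 130
  break 6: 70 + 40 = 110
  break 7: 40 = 40
No arrangement into 6 commercial breaks stays within capacity, so 7 is optimal.

7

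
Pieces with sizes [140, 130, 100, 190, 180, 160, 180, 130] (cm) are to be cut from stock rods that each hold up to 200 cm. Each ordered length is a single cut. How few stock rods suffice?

Total = 190 + 180 + 180 + 160 + 140 + 130 + 130 + 100 = 1210 cm.
Lower bound: ⌈1210/200⌉ = 7 stock rods.
A packing using 8 stock rods:
  stock rod 1: 190 = 190
  stock rod 2: 180 = 180
  stock rod 3: 180 = 180
  stock rod 4: 160 = 160
  stock rod 5: 140 = 140
  stock rod 6: 130 = 130
  stock rod 7: 130 = 130
  stock rod 8: 100 = 100
No arrangement into 7 stock rods stays within capacity, so 8 is optimal.

8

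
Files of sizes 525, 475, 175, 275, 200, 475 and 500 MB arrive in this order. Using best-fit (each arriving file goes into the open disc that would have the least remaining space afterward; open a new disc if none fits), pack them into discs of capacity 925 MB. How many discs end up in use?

4

  525 → disc 1 (new)  [load 525/925]
  475 → disc 2 (new)  [load 475/925]
  175 → disc 1  [load 700/925]
  275 → disc 2  [load 750/925]
  200 → disc 1  [load 900/925]
  475 → disc 3 (new)  [load 475/925]
  500 → disc 4 (new)  [load 500/925]
4 discs opened.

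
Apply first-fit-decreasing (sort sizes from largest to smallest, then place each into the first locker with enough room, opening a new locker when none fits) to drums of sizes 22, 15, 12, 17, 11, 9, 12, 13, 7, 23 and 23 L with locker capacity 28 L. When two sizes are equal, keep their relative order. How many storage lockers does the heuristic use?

7

Sorted descending: 23, 23, 22, 17, 15, 13, 12, 12, 11, 9, 7.
  23 → locker 1 (new)  [load 23/28]
  23 → locker 2 (new)  [load 23/28]
  22 → locker 3 (new)  [load 22/28]
  17 → locker 4 (new)  [load 17/28]
  15 → locker 5 (new)  [load 15/28]
  13 → locker 5  [load 28/28]
  12 → locker 6 (new)  [load 12/28]
  12 → locker 6  [load 24/28]
  11 → locker 4  [load 28/28]
  9 → locker 7 (new)  [load 9/28]
  7 → locker 7  [load 16/28]
7 storage lockers opened.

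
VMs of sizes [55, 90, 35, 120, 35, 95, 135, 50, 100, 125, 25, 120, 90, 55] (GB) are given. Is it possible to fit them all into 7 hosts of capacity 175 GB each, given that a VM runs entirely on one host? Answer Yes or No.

No

Total = 1130 GB; ⌈1130/175⌉ = 7.
8 VMs each exceed half the capacity and cannot share a host, forcing at least 8 hosts.
At least 8 hosts are required, but only 7 are allowed.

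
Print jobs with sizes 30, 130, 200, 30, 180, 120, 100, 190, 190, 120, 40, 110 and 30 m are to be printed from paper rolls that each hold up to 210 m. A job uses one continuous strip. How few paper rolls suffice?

Total = 200 + 190 + 190 + 180 + 130 + 120 + 120 + 110 + 100 + 40 + 30 + 30 + 30 = 1470 m.
Lower bound: ⌈1470/210⌉ = 7 paper rolls.
Also, 8 print jobs each exceed 105 m, and no two of those can share a roll, so at least 8 paper rolls are needed.
A packing using 8 paper rolls:
  roll 1: 200 = 200
  roll 2: 190 = 190
  roll 3: 190 = 190
  roll 4: 180 + 30 = 210
  roll 5: 130 + 40 + 30 = 200
  roll 6: 120 + 30 = 150
  roll 7: 120 = 120
  roll 8: 110 + 100 = 210
This matches the lower bound, so 8 is optimal.

8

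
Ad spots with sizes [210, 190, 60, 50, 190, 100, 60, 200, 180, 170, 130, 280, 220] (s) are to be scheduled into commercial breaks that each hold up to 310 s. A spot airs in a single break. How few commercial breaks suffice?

8

Total = 280 + 220 + 210 + 200 + 190 + 190 + 180 + 170 + 130 + 100 + 60 + 60 + 50 = 2040 s.
Lower bound: ⌈2040/310⌉ = 7 commercial breaks.
Also, 8 ad spots each exceed 155 s, and no two of those can share a break, so at least 8 commercial breaks are needed.
A packing using 8 commercial breaks:
  break 1: 280 = 280
  break 2: 220 + 60 = 280
  break 3: 210 + 100 = 310
  break 4: 200 + 60 + 50 = 310
  break 5: 190 = 190
  break 6: 190 = 190
  break 7: 180 + 130 = 310
  break 8: 170 = 170
This matches the lower bound, so 8 is optimal.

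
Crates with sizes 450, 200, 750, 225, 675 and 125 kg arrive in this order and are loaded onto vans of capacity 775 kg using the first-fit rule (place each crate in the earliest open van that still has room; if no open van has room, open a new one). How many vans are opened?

4

  450 → van 1 (new)  [load 450/775]
  200 → van 1  [load 650/775]
  750 → van 2 (new)  [load 750/775]
  225 → van 3 (new)  [load 225/775]
  675 → van 4 (new)  [load 675/775]
  125 → van 1  [load 775/775]
4 vans opened.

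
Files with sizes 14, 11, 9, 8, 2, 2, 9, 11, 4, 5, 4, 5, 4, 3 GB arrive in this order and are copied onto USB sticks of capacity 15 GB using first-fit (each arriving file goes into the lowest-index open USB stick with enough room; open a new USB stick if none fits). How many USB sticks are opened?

  14 → USB stick 1 (new)  [load 14/15]
  11 → USB stick 2 (new)  [load 11/15]
  9 → USB stick 3 (new)  [load 9/15]
  8 → USB stick 4 (new)  [load 8/15]
  2 → USB stick 2  [load 13/15]
  2 → USB stick 2  [load 15/15]
  9 → USB stick 5 (new)  [load 9/15]
  11 → USB stick 6 (new)  [load 11/15]
  4 → USB stick 3  [load 13/15]
  5 → USB stick 4  [load 13/15]
  4 → USB stick 5  [load 13/15]
  5 → USB stick 7 (new)  [load 5/15]
  4 → USB stick 6  [load 15/15]
  3 → USB stick 7  [load 8/15]
7 USB sticks opened.

7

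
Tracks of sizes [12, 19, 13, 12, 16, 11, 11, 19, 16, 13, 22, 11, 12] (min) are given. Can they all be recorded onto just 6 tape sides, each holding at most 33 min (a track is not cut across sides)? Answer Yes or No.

No

Total = 187 min; ⌈187/33⌉ = 6.
The bound of 6 does not rule out 6, but exhaustive search shows no assignment into 6 tape sides of capacity 33 min exists — the minimum is 7.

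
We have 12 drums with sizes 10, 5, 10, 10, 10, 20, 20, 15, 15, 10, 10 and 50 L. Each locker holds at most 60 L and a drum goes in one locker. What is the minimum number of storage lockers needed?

Total = 50 + 20 + 20 + 15 + 15 + 10 + 10 + 10 + 10 + 10 + 10 + 5 = 185 L.
Lower bound: ⌈185/60⌉ = 4 storage lockers.
A packing using 4 storage lockers:
  locker 1: 50 + 10 = 60
  locker 2: 20 + 20 + 15 + 5 = 60
  locker 3: 15 + 10 + 10 + 10 + 10 = 55
  locker 4: 10 = 10
This matches the lower bound, so 4 is optimal.

4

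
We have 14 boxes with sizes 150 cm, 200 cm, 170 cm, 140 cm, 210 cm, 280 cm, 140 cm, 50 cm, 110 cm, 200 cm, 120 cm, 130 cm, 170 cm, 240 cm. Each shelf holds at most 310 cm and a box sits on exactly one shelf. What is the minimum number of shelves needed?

Total = 280 + 240 + 210 + 200 + 200 + 170 + 170 + 150 + 140 + 140 + 130 + 120 + 110 + 50 = 2310 cm.
Lower bound: ⌈2310/310⌉ = 8 shelves.
A packing using 9 shelves:
  shelf 1: 280 = 280
  shelf 2: 240 + 50 = 290
  shelf 3: 210 = 210
  shelf 4: 200 + 110 = 310
  shelf 5: 200 = 200
  shelf 6: 170 + 140 = 310
  shelf 7: 170 + 140 = 310
  shelf 8: 150 + 130 = 280
  shelf 9: 120 = 120
No arrangement into 8 shelves stays within capacity, so 9 is optimal.

9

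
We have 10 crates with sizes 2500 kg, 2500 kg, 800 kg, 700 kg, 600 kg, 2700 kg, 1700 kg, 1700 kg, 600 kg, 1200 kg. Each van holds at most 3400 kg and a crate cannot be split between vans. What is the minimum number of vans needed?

Total = 2700 + 2500 + 2500 + 1700 + 1700 + 1200 + 800 + 700 + 600 + 600 = 15000 kg.
Lower bound: ⌈15000/3400⌉ = 5 vans.
A packing using 5 vans:
  van 1: 2700 + 700 = 3400
  van 2: 2500 + 800 = 3300
  van 3: 2500 + 600 = 3100
  van 4: 1700 + 1700 = 3400
  van 5: 1200 + 600 = 1800
This matches the lower bound, so 5 is optimal.

5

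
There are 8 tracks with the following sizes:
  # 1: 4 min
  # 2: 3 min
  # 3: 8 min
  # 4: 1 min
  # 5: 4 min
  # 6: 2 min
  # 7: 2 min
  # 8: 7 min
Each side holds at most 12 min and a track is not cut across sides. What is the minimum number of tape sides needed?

3

Total = 8 + 7 + 4 + 4 + 3 + 2 + 2 + 1 = 31 min.
Lower bound: ⌈31/12⌉ = 3 tape sides.
A packing using 3 tape sides:
  side 1: 8 + 4 = 12
  side 2: 7 + 4 + 1 = 12
  side 3: 3 + 2 + 2 = 7
This matches the lower bound, so 3 is optimal.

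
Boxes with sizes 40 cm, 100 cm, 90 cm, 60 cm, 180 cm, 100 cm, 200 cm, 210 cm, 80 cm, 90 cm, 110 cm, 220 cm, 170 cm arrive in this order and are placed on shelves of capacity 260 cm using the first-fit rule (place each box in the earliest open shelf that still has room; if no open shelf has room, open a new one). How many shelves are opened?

  40 → shelf 1 (new)  [load 40/260]
  100 → shelf 1  [load 140/260]
  90 → shelf 1  [load 230/260]
  60 → shelf 2 (new)  [load 60/260]
  180 → shelf 2  [load 240/260]
  100 → shelf 3 (new)  [load 100/260]
  200 → shelf 4 (new)  [load 200/260]
  210 → shelf 5 (new)  [load 210/260]
  80 → shelf 3  [load 180/260]
  90 → shelf 6 (new)  [load 90/260]
  110 → shelf 6  [load 200/260]
  220 → shelf 7 (new)  [load 220/260]
  170 → shelf 8 (new)  [load 170/260]
8 shelves opened.

8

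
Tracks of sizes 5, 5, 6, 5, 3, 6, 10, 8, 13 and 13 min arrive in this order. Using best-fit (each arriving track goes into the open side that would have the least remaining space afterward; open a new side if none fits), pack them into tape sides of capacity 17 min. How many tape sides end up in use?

6

  5 → side 1 (new)  [load 5/17]
  5 → side 1  [load 10/17]
  6 → side 1  [load 16/17]
  5 → side 2 (new)  [load 5/17]
  3 → side 2  [load 8/17]
  6 → side 2  [load 14/17]
  10 → side 3 (new)  [load 10/17]
  8 → side 4 (new)  [load 8/17]
  13 → side 5 (new)  [load 13/17]
  13 → side 6 (new)  [load 13/17]
6 tape sides opened.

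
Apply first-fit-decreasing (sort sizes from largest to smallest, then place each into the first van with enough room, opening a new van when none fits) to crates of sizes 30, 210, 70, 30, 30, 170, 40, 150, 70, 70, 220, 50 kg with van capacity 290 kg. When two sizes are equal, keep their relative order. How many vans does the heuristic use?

Sorted descending: 220, 210, 170, 150, 70, 70, 70, 50, 40, 30, 30, 30.
  220 → van 1 (new)  [load 220/290]
  210 → van 2 (new)  [load 210/290]
  170 → van 3 (new)  [load 170/290]
  150 → van 4 (new)  [load 150/290]
  70 → van 1  [load 290/290]
  70 → van 2  [load 280/290]
  70 → van 3  [load 240/290]
  50 → van 3  [load 290/290]
  40 → van 4  [load 190/290]
  30 → van 4  [load 220/290]
  30 → van 4  [load 250/290]
  30 → van 4  [load 280/290]
4 vans opened.

4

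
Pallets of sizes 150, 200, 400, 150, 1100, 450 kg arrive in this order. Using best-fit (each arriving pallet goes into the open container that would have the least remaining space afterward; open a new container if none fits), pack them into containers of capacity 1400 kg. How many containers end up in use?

  150 → container 1 (new)  [load 150/1400]
  200 → container 1  [load 350/1400]
  400 → container 1  [load 750/1400]
  150 → container 1  [load 900/1400]
  1100 → container 2 (new)  [load 1100/1400]
  450 → container 1  [load 1350/1400]
2 containers opened.

2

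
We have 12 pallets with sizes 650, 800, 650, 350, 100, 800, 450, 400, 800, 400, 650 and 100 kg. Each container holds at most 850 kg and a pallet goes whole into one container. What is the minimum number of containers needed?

8

Total = 800 + 800 + 800 + 650 + 650 + 650 + 450 + 400 + 400 + 350 + 100 + 100 = 6150 kg.
Lower bound: ⌈6150/850⌉ = 8 containers.
A packing using 8 containers:
  container 1: 800 = 800
  container 2: 800 = 800
  container 3: 800 = 800
  container 4: 650 + 100 + 100 = 850
  container 5: 650 = 650
  container 6: 650 = 650
  container 7: 450 + 400 = 850
  container 8: 400 + 350 = 750
This matches the lower bound, so 8 is optimal.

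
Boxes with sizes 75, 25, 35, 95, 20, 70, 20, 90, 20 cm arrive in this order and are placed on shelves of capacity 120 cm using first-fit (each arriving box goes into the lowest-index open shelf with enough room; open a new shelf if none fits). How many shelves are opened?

  75 → shelf 1 (new)  [load 75/120]
  25 → shelf 1  [load 100/120]
  35 → shelf 2 (new)  [load 35/120]
  95 → shelf 3 (new)  [load 95/120]
  20 → shelf 1  [load 120/120]
  70 → shelf 2  [load 105/120]
  20 → shelf 3  [load 115/120]
  90 → shelf 4 (new)  [load 90/120]
  20 → shelf 4  [load 110/120]
4 shelves opened.

4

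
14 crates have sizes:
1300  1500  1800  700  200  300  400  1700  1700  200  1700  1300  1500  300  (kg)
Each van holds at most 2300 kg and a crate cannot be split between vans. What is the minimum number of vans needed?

8

Total = 1800 + 1700 + 1700 + 1700 + 1500 + 1500 + 1300 + 1300 + 700 + 400 + 300 + 300 + 200 + 200 = 14600 kg.
Lower bound: ⌈14600/2300⌉ = 7 vans.
Also, 8 crates each exceed 1150 kg, and no two of those can share a van, so at least 8 vans are needed.
A packing using 8 vans:
  van 1: 1800 + 400 = 2200
  van 2: 1700 + 300 + 300 = 2300
  van 3: 1700 + 200 + 200 = 2100
  van 4: 1700 = 1700
  van 5: 1500 + 700 = 2200
  van 6: 1500 = 1500
  van 7: 1300 = 1300
  van 8: 1300 = 1300
This matches the lower bound, so 8 is optimal.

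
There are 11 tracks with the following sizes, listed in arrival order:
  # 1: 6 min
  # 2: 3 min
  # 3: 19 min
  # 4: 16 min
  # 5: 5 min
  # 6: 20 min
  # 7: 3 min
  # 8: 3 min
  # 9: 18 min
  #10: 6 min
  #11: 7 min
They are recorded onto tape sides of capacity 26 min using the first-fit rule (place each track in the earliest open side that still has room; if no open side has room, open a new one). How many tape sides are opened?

5

  6 → side 1 (new)  [load 6/26]
  3 → side 1  [load 9/26]
  19 → side 2 (new)  [load 19/26]
  16 → side 1  [load 25/26]
  5 → side 2  [load 24/26]
  20 → side 3 (new)  [load 20/26]
  3 → side 3  [load 23/26]
  3 → side 3  [load 26/26]
  18 → side 4 (new)  [load 18/26]
  6 → side 4  [load 24/26]
  7 → side 5 (new)  [load 7/26]
5 tape sides opened.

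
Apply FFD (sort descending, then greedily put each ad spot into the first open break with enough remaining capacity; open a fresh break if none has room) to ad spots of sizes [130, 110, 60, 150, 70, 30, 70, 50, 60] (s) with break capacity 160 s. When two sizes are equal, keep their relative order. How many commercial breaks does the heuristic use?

Sorted descending: 150, 130, 110, 70, 70, 60, 60, 50, 30.
  150 → break 1 (new)  [load 150/160]
  130 → break 2 (new)  [load 130/160]
  110 → break 3 (new)  [load 110/160]
  70 → break 4 (new)  [load 70/160]
  70 → break 4  [load 140/160]
  60 → break 5 (new)  [load 60/160]
  60 → break 5  [load 120/160]
  50 → break 3  [load 160/160]
  30 → break 2  [load 160/160]
5 commercial breaks opened.

5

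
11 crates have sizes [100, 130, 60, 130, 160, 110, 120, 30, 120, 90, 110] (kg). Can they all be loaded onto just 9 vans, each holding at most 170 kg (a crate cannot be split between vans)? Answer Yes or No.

A valid assignment using 9 vans:
  van 1: 160 = 160
  van 2: 130 + 30 = 160
  van 3: 130 = 130
  van 4: 120 = 120
  van 5: 120 = 120
  van 6: 110 + 60 = 170
  van 7: 110 = 110
  van 8: 100 = 100
  van 9: 90 = 90
Every load is within 170 kg, so 9 vans suffice.

Yes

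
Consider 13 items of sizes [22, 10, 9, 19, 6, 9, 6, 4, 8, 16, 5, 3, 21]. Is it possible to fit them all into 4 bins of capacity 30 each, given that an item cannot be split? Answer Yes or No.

Total = 138; ⌈138/30⌉ = 5.
At least 5 bins are required, but only 4 are allowed.

No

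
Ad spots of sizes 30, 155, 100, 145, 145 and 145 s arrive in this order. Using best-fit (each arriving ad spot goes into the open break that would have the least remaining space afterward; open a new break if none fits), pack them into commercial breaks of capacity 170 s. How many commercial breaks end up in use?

  30 → break 1 (new)  [load 30/170]
  155 → break 2 (new)  [load 155/170]
  100 → break 1  [load 130/170]
  145 → break 3 (new)  [load 145/170]
  145 → break 4 (new)  [load 145/170]
  145 → break 5 (new)  [load 145/170]
5 commercial breaks opened.

5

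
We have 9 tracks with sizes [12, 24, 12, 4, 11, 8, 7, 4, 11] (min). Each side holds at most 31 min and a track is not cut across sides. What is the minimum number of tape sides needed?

Total = 24 + 12 + 12 + 11 + 11 + 8 + 7 + 4 + 4 = 93 min.
Lower bound: ⌈93/31⌉ = 3 tape sides.
A packing using 3 tape sides:
  side 1: 24 + 7 = 31
  side 2: 12 + 11 + 8 = 31
  side 3: 12 + 11 + 4 + 4 = 31
This matches the lower bound, so 3 is optimal.

3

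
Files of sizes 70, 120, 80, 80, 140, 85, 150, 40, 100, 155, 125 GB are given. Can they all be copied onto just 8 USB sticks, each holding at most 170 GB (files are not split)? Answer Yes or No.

Yes

A valid assignment using 8 USB sticks:
  USB stick 1: 155 = 155
  USB stick 2: 150 = 150
  USB stick 3: 140 = 140
  USB stick 4: 125 + 40 = 165
  USB stick 5: 120 = 120
  USB stick 6: 100 + 70 = 170
  USB stick 7: 85 + 80 = 165
  USB stick 8: 80 = 80
Every load is within 170 GB, so 8 USB sticks suffice.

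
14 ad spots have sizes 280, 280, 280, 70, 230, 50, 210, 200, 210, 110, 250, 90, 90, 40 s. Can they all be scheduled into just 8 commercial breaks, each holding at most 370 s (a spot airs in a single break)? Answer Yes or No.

Yes

A valid assignment using 8 commercial breaks:
  break 1: 280 + 90 = 370
  break 2: 280 + 90 = 370
  break 3: 280 + 70 = 350
  break 4: 250 + 110 = 360
  break 5: 230 + 50 + 40 = 320
  break 6: 210 = 210
  break 7: 210 = 210
  break 8: 200 = 200
Every load is within 370 s, so 8 commercial breaks suffice.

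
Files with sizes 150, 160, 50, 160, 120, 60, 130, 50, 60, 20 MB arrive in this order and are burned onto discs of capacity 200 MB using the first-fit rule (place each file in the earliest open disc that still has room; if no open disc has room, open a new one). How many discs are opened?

  150 → disc 1 (new)  [load 150/200]
  160 → disc 2 (new)  [load 160/200]
  50 → disc 1  [load 200/200]
  160 → disc 3 (new)  [load 160/200]
  120 → disc 4 (new)  [load 120/200]
  60 → disc 4  [load 180/200]
  130 → disc 5 (new)  [load 130/200]
  50 → disc 5  [load 180/200]
  60 → disc 6 (new)  [load 60/200]
  20 → disc 2  [load 180/200]
6 discs opened.

6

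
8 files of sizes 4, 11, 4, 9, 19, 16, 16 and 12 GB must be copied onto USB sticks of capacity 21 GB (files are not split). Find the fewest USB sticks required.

5

Total = 19 + 16 + 16 + 12 + 11 + 9 + 4 + 4 = 91 GB.
Lower bound: ⌈91/21⌉ = 5 USB sticks.
A packing using 5 USB sticks:
  USB stick 1: 19 = 19
  USB stick 2: 16 + 4 = 20
  USB stick 3: 16 + 4 = 20
  USB stick 4: 12 + 9 = 21
  USB stick 5: 11 = 11
This matches the lower bound, so 5 is optimal.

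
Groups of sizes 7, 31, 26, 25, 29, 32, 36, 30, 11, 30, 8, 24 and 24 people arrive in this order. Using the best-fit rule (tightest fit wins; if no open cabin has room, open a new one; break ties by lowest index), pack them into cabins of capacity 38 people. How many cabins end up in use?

  7 → cabin 1 (new)  [load 7/38]
  31 → cabin 1  [load 38/38]
  26 → cabin 2 (new)  [load 26/38]
  25 → cabin 3 (new)  [load 25/38]
  29 → cabin 4 (new)  [load 29/38]
  32 → cabin 5 (new)  [load 32/38]
  36 → cabin 6 (new)  [load 36/38]
  30 → cabin 7 (new)  [load 30/38]
  11 → cabin 2  [load 37/38]
  30 → cabin 8 (new)  [load 30/38]
  8 → cabin 7  [load 38/38]
  24 → cabin 9 (new)  [load 24/38]
  24 → cabin 10 (new)  [load 24/38]
10 cabins opened.

10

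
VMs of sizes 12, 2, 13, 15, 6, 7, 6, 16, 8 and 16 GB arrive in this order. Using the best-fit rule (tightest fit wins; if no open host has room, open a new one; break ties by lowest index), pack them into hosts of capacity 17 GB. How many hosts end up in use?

7

  12 → host 1 (new)  [load 12/17]
  2 → host 1  [load 14/17]
  13 → host 2 (new)  [load 13/17]
  15 → host 3 (new)  [load 15/17]
  6 → host 4 (new)  [load 6/17]
  7 → host 4  [load 13/17]
  6 → host 5 (new)  [load 6/17]
  16 → host 6 (new)  [load 16/17]
  8 → host 5  [load 14/17]
  16 → host 7 (new)  [load 16/17]
7 hosts opened.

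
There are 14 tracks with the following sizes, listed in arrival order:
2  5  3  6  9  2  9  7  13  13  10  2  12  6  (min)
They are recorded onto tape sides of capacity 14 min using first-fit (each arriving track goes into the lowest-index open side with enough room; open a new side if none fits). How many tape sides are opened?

  2 → side 1 (new)  [load 2/14]
  5 → side 1  [load 7/14]
  3 → side 1  [load 10/14]
  6 → side 2 (new)  [load 6/14]
  9 → side 3 (new)  [load 9/14]
  2 → side 1  [load 12/14]
  9 → side 4 (new)  [load 9/14]
  7 → side 2  [load 13/14]
  13 → side 5 (new)  [load 13/14]
  13 → side 6 (new)  [load 13/14]
  10 → side 7 (new)  [load 10/14]
  2 → side 1  [load 14/14]
  12 → side 8 (new)  [load 12/14]
  6 → side 9 (new)  [load 6/14]
9 tape sides opened.

9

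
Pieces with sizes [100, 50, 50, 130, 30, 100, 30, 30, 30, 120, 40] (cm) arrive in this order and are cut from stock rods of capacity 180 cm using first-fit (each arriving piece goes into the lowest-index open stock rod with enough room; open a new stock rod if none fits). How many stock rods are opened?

5

  100 → stock rod 1 (new)  [load 100/180]
  50 → stock rod 1  [load 150/180]
  50 → stock rod 2 (new)  [load 50/180]
  130 → stock rod 2  [load 180/180]
  30 → stock rod 1  [load 180/180]
  100 → stock rod 3 (new)  [load 100/180]
  30 → stock rod 3  [load 130/180]
  30 → stock rod 3  [load 160/180]
  30 → stock rod 4 (new)  [load 30/180]
  120 → stock rod 4  [load 150/180]
  40 → stock rod 5 (new)  [load 40/180]
5 stock rods opened.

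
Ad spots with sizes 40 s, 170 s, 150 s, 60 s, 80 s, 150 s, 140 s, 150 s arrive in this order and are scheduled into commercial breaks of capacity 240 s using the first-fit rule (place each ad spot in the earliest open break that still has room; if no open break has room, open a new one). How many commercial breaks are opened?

5

  40 → break 1 (new)  [load 40/240]
  170 → break 1  [load 210/240]
  150 → break 2 (new)  [load 150/240]
  60 → break 2  [load 210/240]
  80 → break 3 (new)  [load 80/240]
  150 → break 3  [load 230/240]
  140 → break 4 (new)  [load 140/240]
  150 → break 5 (new)  [load 150/240]
5 commercial breaks opened.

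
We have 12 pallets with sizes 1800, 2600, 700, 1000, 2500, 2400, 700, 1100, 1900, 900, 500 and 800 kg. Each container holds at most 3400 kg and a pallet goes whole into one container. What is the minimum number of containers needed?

5

Total = 2600 + 2500 + 2400 + 1900 + 1800 + 1100 + 1000 + 900 + 800 + 700 + 700 + 500 = 16900 kg.
Lower bound: ⌈16900/3400⌉ = 5 containers.
A packing using 5 containers:
  container 1: 2600 + 800 = 3400
  container 2: 2500 + 900 = 3400
  container 3: 2400 + 1000 = 3400
  container 4: 1900 + 700 + 700 = 3300
  container 5: 1800 + 1100 + 500 = 3400
This matches the lower bound, so 5 is optimal.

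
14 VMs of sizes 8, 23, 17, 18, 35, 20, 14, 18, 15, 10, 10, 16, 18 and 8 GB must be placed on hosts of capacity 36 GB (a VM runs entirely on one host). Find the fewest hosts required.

Total = 35 + 23 + 20 + 18 + 18 + 18 + 17 + 16 + 15 + 14 + 10 + 10 + 8 + 8 = 230 GB.
Lower bound: ⌈230/36⌉ = 7 hosts.
A packing using 7 hosts:
  host 1: 35 = 35
  host 2: 23 + 10 = 33
  host 3: 20 + 16 = 36
  host 4: 18 + 18 = 36
  host 5: 18 + 17 = 35
  host 6: 15 + 14 = 29
  host 7: 10 + 8 + 8 = 26
This matches the lower bound, so 7 is optimal.

7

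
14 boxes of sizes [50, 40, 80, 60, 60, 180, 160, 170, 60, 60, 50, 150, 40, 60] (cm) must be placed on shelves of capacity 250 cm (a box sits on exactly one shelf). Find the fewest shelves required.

Total = 180 + 170 + 160 + 150 + 80 + 60 + 60 + 60 + 60 + 60 + 50 + 50 + 40 + 40 = 1220 cm.
Lower bound: ⌈1220/250⌉ = 5 shelves.
A packing using 5 shelves:
  shelf 1: 180 + 60 = 240
  shelf 2: 170 + 80 = 250
  shelf 3: 160 + 50 + 40 = 250
  shelf 4: 150 + 60 + 40 = 250
  shelf 5: 60 + 60 + 60 + 50 = 230
This matches the lower bound, so 5 is optimal.

5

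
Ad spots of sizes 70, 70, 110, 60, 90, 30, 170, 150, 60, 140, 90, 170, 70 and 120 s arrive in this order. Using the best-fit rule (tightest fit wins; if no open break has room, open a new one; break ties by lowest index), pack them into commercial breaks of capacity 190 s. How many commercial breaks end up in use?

  70 → break 1 (new)  [load 70/190]
  70 → break 1  [load 140/190]
  110 → break 2 (new)  [load 110/190]
  60 → break 2  [load 170/190]
  90 → break 3 (new)  [load 90/190]
  30 → break 1  [load 170/190]
  170 → break 4 (new)  [load 170/190]
  150 → break 5 (new)  [load 150/190]
  60 → break 3  [load 150/190]
  140 → break 6 (new)  [load 140/190]
  90 → break 7 (new)  [load 90/190]
  170 → break 8 (new)  [load 170/190]
  70 → break 7  [load 160/190]
  120 → break 9 (new)  [load 120/190]
9 commercial breaks opened.

9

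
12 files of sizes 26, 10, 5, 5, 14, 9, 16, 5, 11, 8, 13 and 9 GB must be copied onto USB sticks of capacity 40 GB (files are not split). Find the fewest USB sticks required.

4

Total = 26 + 16 + 14 + 13 + 11 + 10 + 9 + 9 + 8 + 5 + 5 + 5 = 131 GB.
Lower bound: ⌈131/40⌉ = 4 USB sticks.
A packing using 4 USB sticks:
  USB stick 1: 26 + 14 = 40
  USB stick 2: 16 + 13 + 11 = 40
  USB stick 3: 10 + 9 + 9 + 8 = 36
  USB stick 4: 5 + 5 + 5 = 15
This matches the lower bound, so 4 is optimal.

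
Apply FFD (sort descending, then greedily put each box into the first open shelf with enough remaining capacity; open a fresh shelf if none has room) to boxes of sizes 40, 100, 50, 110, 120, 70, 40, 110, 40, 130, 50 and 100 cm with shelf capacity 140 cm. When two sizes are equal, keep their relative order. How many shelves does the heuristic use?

8

Sorted descending: 130, 120, 110, 110, 100, 100, 70, 50, 50, 40, 40, 40.
  130 → shelf 1 (new)  [load 130/140]
  120 → shelf 2 (new)  [load 120/140]
  110 → shelf 3 (new)  [load 110/140]
  110 → shelf 4 (new)  [load 110/140]
  100 → shelf 5 (new)  [load 100/140]
  100 → shelf 6 (new)  [load 100/140]
  70 → shelf 7 (new)  [load 70/140]
  50 → shelf 7  [load 120/140]
  50 → shelf 8 (new)  [load 50/140]
  40 → shelf 5  [load 140/140]
  40 → shelf 6  [load 140/140]
  40 → shelf 8  [load 90/140]
8 shelves opened.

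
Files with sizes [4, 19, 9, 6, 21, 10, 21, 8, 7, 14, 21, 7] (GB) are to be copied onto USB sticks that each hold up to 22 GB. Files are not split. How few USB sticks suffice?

7

Total = 21 + 21 + 21 + 19 + 14 + 10 + 9 + 8 + 7 + 7 + 6 + 4 = 147 GB.
Lower bound: ⌈147/22⌉ = 7 USB sticks.
A packing using 7 USB sticks:
  USB stick 1: 21 = 21
  USB stick 2: 21 = 21
  USB stick 3: 21 = 21
  USB stick 4: 19 = 19
  USB stick 5: 14 + 8 = 22
  USB stick 6: 10 + 7 + 4 = 21
  USB stick 7: 9 + 7 + 6 = 22
This matches the lower bound, so 7 is optimal.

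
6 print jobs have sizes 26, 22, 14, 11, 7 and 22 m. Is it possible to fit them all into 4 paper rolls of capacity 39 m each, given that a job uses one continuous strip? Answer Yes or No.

A valid assignment using 3 paper rolls:
  roll 1: 26 + 11 = 37
  roll 2: 22 + 14 = 36
  roll 3: 22 + 7 = 29
That uses only 3 ≤ 4, so 4 paper rolls are enough.

Yes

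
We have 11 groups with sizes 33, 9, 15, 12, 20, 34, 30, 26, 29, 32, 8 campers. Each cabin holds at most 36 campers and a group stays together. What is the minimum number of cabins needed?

8

Total = 34 + 33 + 32 + 30 + 29 + 26 + 20 + 15 + 12 + 9 + 8 = 248 campers.
Lower bound: ⌈248/36⌉ = 7 cabins.
A packing using 8 cabins:
  cabin 1: 34 = 34
  cabin 2: 33 = 33
  cabin 3: 32 = 32
  cabin 4: 30 = 30
  cabin 5: 29 = 29
  cabin 6: 26 + 9 = 35
  cabin 7: 20 + 15 = 35
  cabin 8: 12 + 8 = 20
No arrangement into 7 cabins stays within capacity, so 8 is optimal.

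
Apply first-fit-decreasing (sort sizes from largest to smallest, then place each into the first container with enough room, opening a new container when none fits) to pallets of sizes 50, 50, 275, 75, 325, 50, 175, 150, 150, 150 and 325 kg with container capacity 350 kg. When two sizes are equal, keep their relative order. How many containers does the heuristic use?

6

Sorted descending: 325, 325, 275, 175, 150, 150, 150, 75, 50, 50, 50.
  325 → container 1 (new)  [load 325/350]
  325 → container 2 (new)  [load 325/350]
  275 → container 3 (new)  [load 275/350]
  175 → container 4 (new)  [load 175/350]
  150 → container 4  [load 325/350]
  150 → container 5 (new)  [load 150/350]
  150 → container 5  [load 300/350]
  75 → container 3  [load 350/350]
  50 → container 5  [load 350/350]
  50 → container 6 (new)  [load 50/350]
  50 → container 6  [load 100/350]
6 containers opened.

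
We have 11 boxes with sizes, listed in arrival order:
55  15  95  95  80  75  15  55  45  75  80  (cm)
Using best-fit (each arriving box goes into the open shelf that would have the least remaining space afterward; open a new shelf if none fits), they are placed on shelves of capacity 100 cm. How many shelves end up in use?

8

  55 → shelf 1 (new)  [load 55/100]
  15 → shelf 1  [load 70/100]
  95 → shelf 2 (new)  [load 95/100]
  95 → shelf 3 (new)  [load 95/100]
  80 → shelf 4 (new)  [load 80/100]
  75 → shelf 5 (new)  [load 75/100]
  15 → shelf 4  [load 95/100]
  55 → shelf 6 (new)  [load 55/100]
  45 → shelf 6  [load 100/100]
  75 → shelf 7 (new)  [load 75/100]
  80 → shelf 8 (new)  [load 80/100]
8 shelves opened.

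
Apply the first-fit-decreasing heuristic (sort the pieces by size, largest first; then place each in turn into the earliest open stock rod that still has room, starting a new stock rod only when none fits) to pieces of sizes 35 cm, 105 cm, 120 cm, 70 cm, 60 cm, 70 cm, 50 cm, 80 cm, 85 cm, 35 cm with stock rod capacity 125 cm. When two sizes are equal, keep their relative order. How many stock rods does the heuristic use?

Sorted descending: 120, 105, 85, 80, 70, 70, 60, 50, 35, 35.
  120 → stock rod 1 (new)  [load 120/125]
  105 → stock rod 2 (new)  [load 105/125]
  85 → stock rod 3 (new)  [load 85/125]
  80 → stock rod 4 (new)  [load 80/125]
  70 → stock rod 5 (new)  [load 70/125]
  70 → stock rod 6 (new)  [load 70/125]
  60 → stock rod 7 (new)  [load 60/125]
  50 → stock rod 5  [load 120/125]
  35 → stock rod 3  [load 120/125]
  35 → stock rod 4  [load 115/125]
7 stock rods opened.

7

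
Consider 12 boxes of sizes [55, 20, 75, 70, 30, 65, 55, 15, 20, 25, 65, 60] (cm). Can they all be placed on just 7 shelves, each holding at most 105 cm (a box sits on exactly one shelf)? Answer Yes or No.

Yes

A valid assignment using 7 shelves:
  shelf 1: 75 + 30 = 105
  shelf 2: 70 + 25 = 95
  shelf 3: 65 + 20 + 20 = 105
  shelf 4: 65 + 15 = 80
  shelf 5: 60 = 60
  shelf 6: 55 = 55
  shelf 7: 55 = 55
Every load is within 105 cm, so 7 shelves suffice.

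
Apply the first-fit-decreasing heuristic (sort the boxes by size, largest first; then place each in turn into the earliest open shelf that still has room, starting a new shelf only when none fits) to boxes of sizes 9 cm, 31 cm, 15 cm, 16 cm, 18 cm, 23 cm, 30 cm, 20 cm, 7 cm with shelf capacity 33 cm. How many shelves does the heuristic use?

Sorted descending: 31, 30, 23, 20, 18, 16, 15, 9, 7.
  31 → shelf 1 (new)  [load 31/33]
  30 → shelf 2 (new)  [load 30/33]
  23 → shelf 3 (new)  [load 23/33]
  20 → shelf 4 (new)  [load 20/33]
  18 → shelf 5 (new)  [load 18/33]
  16 → shelf 6 (new)  [load 16/33]
  15 → shelf 5  [load 33/33]
  9 → shelf 3  [load 32/33]
  7 → shelf 4  [load 27/33]
6 shelves opened.

6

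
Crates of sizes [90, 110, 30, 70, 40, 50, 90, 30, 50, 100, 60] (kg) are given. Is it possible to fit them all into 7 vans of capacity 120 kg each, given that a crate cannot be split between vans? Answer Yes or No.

A valid assignment using 7 vans:
  van 1: 110 = 110
  van 2: 100 = 100
  van 3: 90 + 30 = 120
  van 4: 90 + 30 = 120
  van 5: 70 + 50 = 120
  van 6: 60 + 50 = 110
  van 7: 40 = 40
Every load is within 120 kg, so 7 vans suffice.

Yes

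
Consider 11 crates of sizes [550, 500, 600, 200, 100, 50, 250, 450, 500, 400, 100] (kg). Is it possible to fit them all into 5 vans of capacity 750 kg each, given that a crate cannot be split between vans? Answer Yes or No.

No

Total = 3700 kg; ⌈3700/750⌉ = 5.
6 crates each exceed half the capacity and cannot share a van, forcing at least 6 vans.
At least 6 vans are required, but only 5 are allowed.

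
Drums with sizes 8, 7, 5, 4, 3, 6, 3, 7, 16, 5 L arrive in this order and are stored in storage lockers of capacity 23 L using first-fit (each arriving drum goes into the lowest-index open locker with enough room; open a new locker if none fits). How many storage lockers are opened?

  8 → locker 1 (new)  [load 8/23]
  7 → locker 1  [load 15/23]
  5 → locker 1  [load 20/23]
  4 → locker 2 (new)  [load 4/23]
  3 → locker 1  [load 23/23]
  6 → locker 2  [load 10/23]
  3 → locker 2  [load 13/23]
  7 → locker 2  [load 20/23]
  16 → locker 3 (new)  [load 16/23]
  5 → locker 3  [load 21/23]
3 storage lockers opened.

3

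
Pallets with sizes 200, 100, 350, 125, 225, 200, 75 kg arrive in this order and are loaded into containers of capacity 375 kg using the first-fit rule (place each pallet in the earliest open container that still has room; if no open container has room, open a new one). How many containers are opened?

4

  200 → container 1 (new)  [load 200/375]
  100 → container 1  [load 300/375]
  350 → container 2 (new)  [load 350/375]
  125 → container 3 (new)  [load 125/375]
  225 → container 3  [load 350/375]
  200 → container 4 (new)  [load 200/375]
  75 → container 1  [load 375/375]
4 containers opened.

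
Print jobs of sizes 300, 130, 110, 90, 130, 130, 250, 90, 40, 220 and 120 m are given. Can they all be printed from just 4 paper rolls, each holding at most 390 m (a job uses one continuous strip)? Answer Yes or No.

No

Total = 1610 m; ⌈1610/390⌉ = 5.
At least 5 paper rolls are required, but only 4 are allowed.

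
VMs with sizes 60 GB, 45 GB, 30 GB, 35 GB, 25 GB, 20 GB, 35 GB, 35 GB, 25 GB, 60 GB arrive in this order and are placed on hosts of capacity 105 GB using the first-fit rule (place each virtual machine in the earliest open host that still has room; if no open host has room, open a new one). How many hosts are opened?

  60 → host 1 (new)  [load 60/105]
  45 → host 1  [load 105/105]
  30 → host 2 (new)  [load 30/105]
  35 → host 2  [load 65/105]
  25 → host 2  [load 90/105]
  20 → host 3 (new)  [load 20/105]
  35 → host 3  [load 55/105]
  35 → host 3  [load 90/105]
  25 → host 4 (new)  [load 25/105]
  60 → host 4  [load 85/105]
4 hosts opened.

4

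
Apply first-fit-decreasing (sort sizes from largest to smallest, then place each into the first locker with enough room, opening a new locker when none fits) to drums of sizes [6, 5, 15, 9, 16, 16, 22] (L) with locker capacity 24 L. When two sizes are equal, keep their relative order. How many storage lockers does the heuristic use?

Sorted descending: 22, 16, 16, 15, 9, 6, 5.
  22 → locker 1 (new)  [load 22/24]
  16 → locker 2 (new)  [load 16/24]
  16 → locker 3 (new)  [load 16/24]
  15 → locker 4 (new)  [load 15/24]
  9 → locker 4  [load 24/24]
  6 → locker 2  [load 22/24]
  5 → locker 3  [load 21/24]
4 storage lockers opened.

4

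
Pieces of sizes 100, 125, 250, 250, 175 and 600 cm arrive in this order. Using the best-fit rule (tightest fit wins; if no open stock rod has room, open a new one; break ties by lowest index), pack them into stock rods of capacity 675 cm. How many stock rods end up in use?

3

  100 → stock rod 1 (new)  [load 100/675]
  125 → stock rod 1  [load 225/675]
  250 → stock rod 1  [load 475/675]
  250 → stock rod 2 (new)  [load 250/675]
  175 → stock rod 1  [load 650/675]
  600 → stock rod 3 (new)  [load 600/675]
3 stock rods opened.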